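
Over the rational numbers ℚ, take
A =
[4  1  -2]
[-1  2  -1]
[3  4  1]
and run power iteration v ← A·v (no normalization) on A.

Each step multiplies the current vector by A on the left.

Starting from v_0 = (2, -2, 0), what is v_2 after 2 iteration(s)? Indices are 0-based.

v_0 = (2, -2, 0).
v_1 = A·v_0 = (6, -6, -2).
v_2 = A·v_1 = (22, -16, -8).

v_2 = (22, -16, -8)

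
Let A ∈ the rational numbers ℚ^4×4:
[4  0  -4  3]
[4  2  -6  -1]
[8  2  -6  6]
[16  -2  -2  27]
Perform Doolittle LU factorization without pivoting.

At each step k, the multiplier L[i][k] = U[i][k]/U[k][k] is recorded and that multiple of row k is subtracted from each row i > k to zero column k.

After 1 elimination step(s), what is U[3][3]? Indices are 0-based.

U[3][3] = 15

k=0: U[0][0]=4
  eliminate (1,0): mult=1, new row 1: (0, 2, -2, -4); set L[1][0]=1
  eliminate (2,0): mult=2, new row 2: (0, 2, 2, 0); set L[2][0]=2
  eliminate (3,0): mult=4, new row 3: (0, -2, 14, 15); set L[3][0]=4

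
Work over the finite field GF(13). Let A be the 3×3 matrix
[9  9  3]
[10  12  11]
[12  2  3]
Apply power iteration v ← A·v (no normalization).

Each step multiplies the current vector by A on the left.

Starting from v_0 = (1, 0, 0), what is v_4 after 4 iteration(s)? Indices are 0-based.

v_0 = (1, 0, 0).
v_1 = A·v_0 = (9, 10, 12).
v_2 = A·v_1 = (12, 4, 8).
v_3 = A·v_2 = (12, 9, 7).
v_4 = A·v_3 = (2, 6, 1).

v_4 = (2, 6, 1)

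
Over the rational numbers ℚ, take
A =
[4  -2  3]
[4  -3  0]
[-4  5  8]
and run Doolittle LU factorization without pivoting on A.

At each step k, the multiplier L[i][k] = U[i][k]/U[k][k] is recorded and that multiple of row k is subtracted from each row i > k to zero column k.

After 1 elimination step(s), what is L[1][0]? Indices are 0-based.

L[1][0] = 1

k=0: U[0][0]=4
  eliminate (1,0): mult=1, new row 1: (0, -1, -3); set L[1][0]=1
  eliminate (2,0): mult=-1, new row 2: (0, 3, 11); set L[2][0]=-1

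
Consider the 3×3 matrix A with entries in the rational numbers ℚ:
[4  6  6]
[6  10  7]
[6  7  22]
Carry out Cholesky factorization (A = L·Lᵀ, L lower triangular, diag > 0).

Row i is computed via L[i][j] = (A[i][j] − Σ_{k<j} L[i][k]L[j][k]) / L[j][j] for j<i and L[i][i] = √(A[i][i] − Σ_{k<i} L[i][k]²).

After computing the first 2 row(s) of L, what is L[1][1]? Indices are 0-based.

Step 1: L[0][0] = √(4) = 2.
  L[1][0] = (6) / L[0][0] = 3.
Step 2: L[1][1] = √(1) = 1.

L[1][1] = 1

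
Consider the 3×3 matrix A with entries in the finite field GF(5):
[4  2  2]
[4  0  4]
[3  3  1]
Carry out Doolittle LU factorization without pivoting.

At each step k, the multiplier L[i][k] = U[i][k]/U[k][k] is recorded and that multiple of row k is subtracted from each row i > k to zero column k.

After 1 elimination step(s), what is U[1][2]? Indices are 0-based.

U[1][2] = 2

Step 1: pivot at (0,0) is 4.
  row1 ← row1 − (1)·row0  ⇒  L[1][0]=1, U row1=(0, 3, 2)
  row2 ← row2 − (2)·row0  ⇒  L[2][0]=2, U row2=(0, 4, 2)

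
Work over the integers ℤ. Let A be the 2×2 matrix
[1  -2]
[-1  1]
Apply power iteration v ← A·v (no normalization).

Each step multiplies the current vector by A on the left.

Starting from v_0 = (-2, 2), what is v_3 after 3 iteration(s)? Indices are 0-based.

v_3 = (-34, 24)

v_0 = (-2, 2).
v_1 = A·v_0 = (-6, 4).
v_2 = A·v_1 = (-14, 10).
v_3 = A·v_2 = (-34, 24).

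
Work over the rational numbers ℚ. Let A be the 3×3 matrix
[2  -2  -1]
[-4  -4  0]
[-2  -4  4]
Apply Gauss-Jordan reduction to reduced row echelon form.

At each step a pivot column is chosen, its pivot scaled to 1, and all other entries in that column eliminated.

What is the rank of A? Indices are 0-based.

step 1: normalize row 0 (÷2) = (1, -1, -1/2)
  row 1: subtract -4×row0 = (0, -8, -2)
  row 2: subtract -2×row0 = (0, -6, 3)
step 2: normalize row 1 (÷-8) = (0, 1, 1/4)
  row 0: subtract -1×row1 = (1, 0, -1/4)
  row 2: subtract -6×row1 = (0, 0, 9/2)
step 3: normalize row 2 (÷9/2) = (0, 0, 1)
  row 0: subtract -1/4×row2 = (1, 0, 0)
  row 1: subtract 1/4×row2 = (0, 1, 0)

rank = 3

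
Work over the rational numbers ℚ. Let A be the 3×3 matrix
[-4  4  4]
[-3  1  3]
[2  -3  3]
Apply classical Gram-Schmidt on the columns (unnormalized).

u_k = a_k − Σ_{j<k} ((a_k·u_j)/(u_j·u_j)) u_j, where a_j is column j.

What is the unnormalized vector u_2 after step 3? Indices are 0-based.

u_2 = (280/129, -160/129, 320/129)

Step 1: u_0 = a_0 = (-4, -3, 2).
Step 2: u_1 = a_1 − (-25/29)·u_0 = (16/29, -46/29, -37/29).
Step 3: u_2 = a_2 − (-19/29)·u_0 − (-185/129)·u_1 = (280/129, -160/129, 320/129).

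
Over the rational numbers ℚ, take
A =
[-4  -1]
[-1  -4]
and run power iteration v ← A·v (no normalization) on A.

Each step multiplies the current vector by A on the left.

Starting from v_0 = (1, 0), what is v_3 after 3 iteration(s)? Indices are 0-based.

v_3 = (-76, -49)

v_0 = (1, 0).
v_1 = A·v_0 = (-4, -1).
v_2 = A·v_1 = (17, 8).
v_3 = A·v_2 = (-76, -49).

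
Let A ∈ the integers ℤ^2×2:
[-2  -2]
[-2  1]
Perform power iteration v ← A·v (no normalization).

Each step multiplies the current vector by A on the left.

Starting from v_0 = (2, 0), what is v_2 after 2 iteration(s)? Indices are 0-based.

v_2 = (16, 4)

v_0 = (2, 0).
v_1 = A·v_0 = (-4, -4).
v_2 = A·v_1 = (16, 4).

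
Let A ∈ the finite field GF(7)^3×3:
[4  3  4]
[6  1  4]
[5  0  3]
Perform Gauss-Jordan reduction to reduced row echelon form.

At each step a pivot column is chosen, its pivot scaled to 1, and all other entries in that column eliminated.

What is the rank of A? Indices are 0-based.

rank = 3

pivot(0,0)=4: scale R0 → (1, 6, 1)
  clear (1,0): R1 −= (6)R0 → (0, 0, 5)
  clear (2,0): R2 −= (5)R0 → (0, 5, 5)
pivot(1,1): swap R1↔R2
pivot(1,1)=5: scale R1 → (0, 1, 1)
  clear (0,1): R0 −= (6)R1 → (1, 0, 2)
pivot(2,2)=5: scale R2 → (0, 0, 1)
  clear (0,2): R0 −= (2)R2 → (1, 0, 0)
  clear (1,2): R1 −= (1)R2 → (0, 1, 0)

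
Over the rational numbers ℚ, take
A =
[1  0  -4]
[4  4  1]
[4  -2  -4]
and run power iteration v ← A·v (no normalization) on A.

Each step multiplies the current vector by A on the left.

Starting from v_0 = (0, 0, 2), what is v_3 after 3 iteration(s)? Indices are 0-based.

v_3 = (40, -36, 176)

v_0 = (0, 0, 2).
v_1 = A·v_0 = (-8, 2, -8).
v_2 = A·v_1 = (24, -32, -4).
v_3 = A·v_2 = (40, -36, 176).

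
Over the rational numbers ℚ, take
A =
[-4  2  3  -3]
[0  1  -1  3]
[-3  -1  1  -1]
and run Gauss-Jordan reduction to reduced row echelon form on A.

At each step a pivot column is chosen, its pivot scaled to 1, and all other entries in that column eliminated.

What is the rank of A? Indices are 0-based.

pivot(0,0)=-4: scale R0 → (1, -1/2, -3/4, 3/4)
  clear (2,0): R2 −= (-3)R0 → (0, -5/2, -5/4, 5/4)
pivot(1,1)=1: scale R1 → (0, 1, -1, 3)
  clear (0,1): R0 −= (-1/2)R1 → (1, 0, -5/4, 9/4)
  clear (2,1): R2 −= (-5/2)R1 → (0, 0, -15/4, 35/4)
pivot(2,2)=-15/4: scale R2 → (0, 0, 1, -7/3)
  clear (0,2): R0 −= (-5/4)R2 → (1, 0, 0, -2/3)
  clear (1,2): R1 −= (-1)R2 → (0, 1, 0, 2/3)

rank = 3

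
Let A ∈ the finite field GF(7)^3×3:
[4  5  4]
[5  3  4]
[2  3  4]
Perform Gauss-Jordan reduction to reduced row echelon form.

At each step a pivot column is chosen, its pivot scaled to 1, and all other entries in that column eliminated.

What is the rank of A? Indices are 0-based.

rank = 3

pivot(0,0)=4: scale R0 → (1, 3, 1)
  clear (1,0): R1 −= (5)R0 → (0, 2, 6)
  clear (2,0): R2 −= (2)R0 → (0, 4, 2)
pivot(1,1)=2: scale R1 → (0, 1, 3)
  clear (0,1): R0 −= (3)R1 → (1, 0, 6)
  clear (2,1): R2 −= (4)R1 → (0, 0, 4)
pivot(2,2)=4: scale R2 → (0, 0, 1)
  clear (0,2): R0 −= (6)R2 → (1, 0, 0)
  clear (1,2): R1 −= (3)R2 → (0, 1, 0)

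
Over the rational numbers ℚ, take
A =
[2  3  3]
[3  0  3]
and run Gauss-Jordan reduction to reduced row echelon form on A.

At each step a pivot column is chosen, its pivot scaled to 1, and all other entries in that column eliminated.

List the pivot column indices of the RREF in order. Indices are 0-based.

pivot columns: 0, 1

pivot(0,0)=2: scale R0 → (1, 3/2, 3/2)
  clear (1,0): R1 −= (3)R0 → (0, -9/2, -3/2)
pivot(1,1)=-9/2: scale R1 → (0, 1, 1/3)
  clear (0,1): R0 −= (3/2)R1 → (1, 0, 1)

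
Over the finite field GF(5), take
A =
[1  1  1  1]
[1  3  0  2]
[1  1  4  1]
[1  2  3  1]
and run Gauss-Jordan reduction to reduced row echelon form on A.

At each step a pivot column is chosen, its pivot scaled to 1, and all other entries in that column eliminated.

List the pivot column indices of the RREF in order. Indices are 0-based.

pivot columns: 0, 1, 2, 3

step 1: normalize row 0 (÷1) = (1, 1, 1, 1)
  row 1: subtract 1×row0 = (0, 2, 4, 1)
  row 2: subtract 1×row0 = (0, 0, 3, 0)
  row 3: subtract 1×row0 = (0, 1, 2, 0)
step 2: normalize row 1 (÷2) = (0, 1, 2, 3)
  row 0: subtract 1×row1 = (1, 0, 4, 3)
  row 3: subtract 1×row1 = (0, 0, 0, 2)
step 3: normalize row 2 (÷3) = (0, 0, 1, 0)
  row 0: subtract 4×row2 = (1, 0, 0, 3)
  row 1: subtract 2×row2 = (0, 1, 0, 3)
step 4: normalize row 3 (÷2) = (0, 0, 0, 1)
  row 0: subtract 3×row3 = (1, 0, 0, 0)
  row 1: subtract 3×row3 = (0, 1, 0, 0)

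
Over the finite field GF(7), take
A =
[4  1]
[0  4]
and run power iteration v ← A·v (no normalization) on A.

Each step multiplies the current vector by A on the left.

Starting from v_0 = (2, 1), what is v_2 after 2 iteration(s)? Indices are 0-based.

v_0 = (2, 1).
v_1 = A·v_0 = (2, 4).
v_2 = A·v_1 = (5, 2).

v_2 = (5, 2)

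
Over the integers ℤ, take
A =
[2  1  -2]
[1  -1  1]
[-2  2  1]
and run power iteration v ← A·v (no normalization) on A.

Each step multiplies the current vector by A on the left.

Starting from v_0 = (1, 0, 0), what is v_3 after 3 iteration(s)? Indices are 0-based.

v_0 = (1, 0, 0).
v_1 = A·v_0 = (2, 1, -2).
v_2 = A·v_1 = (9, -1, -4).
v_3 = A·v_2 = (25, 6, -24).

v_3 = (25, 6, -24)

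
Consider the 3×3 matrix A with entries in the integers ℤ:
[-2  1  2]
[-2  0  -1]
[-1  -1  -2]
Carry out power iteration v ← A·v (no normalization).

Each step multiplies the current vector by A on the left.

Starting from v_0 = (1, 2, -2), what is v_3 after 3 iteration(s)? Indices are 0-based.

v_3 = (-9, -22, -21)

v_0 = (1, 2, -2).
v_1 = A·v_0 = (-4, 0, 1).
v_2 = A·v_1 = (10, 7, 2).
v_3 = A·v_2 = (-9, -22, -21).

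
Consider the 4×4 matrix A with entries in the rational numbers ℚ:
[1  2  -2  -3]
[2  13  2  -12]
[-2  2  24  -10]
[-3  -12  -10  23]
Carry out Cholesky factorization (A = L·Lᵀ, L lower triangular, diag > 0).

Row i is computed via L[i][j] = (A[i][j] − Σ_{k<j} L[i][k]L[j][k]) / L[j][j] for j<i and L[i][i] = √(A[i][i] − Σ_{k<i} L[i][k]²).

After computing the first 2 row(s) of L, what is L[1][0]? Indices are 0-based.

Step 1: L[0][0] = √(1) = 1.
  L[1][0] = (2) / L[0][0] = 2.
Step 2: L[1][1] = √(9) = 3.

L[1][0] = 2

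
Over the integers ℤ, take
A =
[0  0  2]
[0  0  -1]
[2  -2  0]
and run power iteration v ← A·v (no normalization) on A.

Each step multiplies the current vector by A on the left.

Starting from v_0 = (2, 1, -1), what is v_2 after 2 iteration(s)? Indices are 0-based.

v_2 = (4, -2, -6)

v_0 = (2, 1, -1).
v_1 = A·v_0 = (-2, 1, 2).
v_2 = A·v_1 = (4, -2, -6).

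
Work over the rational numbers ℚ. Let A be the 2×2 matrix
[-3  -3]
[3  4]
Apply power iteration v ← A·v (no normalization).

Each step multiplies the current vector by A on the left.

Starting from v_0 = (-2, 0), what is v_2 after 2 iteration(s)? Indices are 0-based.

v_0 = (-2, 0).
v_1 = A·v_0 = (6, -6).
v_2 = A·v_1 = (0, -6).

v_2 = (0, -6)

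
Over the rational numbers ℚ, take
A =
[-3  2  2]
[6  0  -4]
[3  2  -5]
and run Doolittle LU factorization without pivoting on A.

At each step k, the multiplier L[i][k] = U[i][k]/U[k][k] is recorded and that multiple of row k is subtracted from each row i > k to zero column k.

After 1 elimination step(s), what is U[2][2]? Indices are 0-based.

U[2][2] = -3

[col 0] pivot -3
  R1 -= -2*R0 → (0, 4, 0)  (L[1][0] := -2)
  R2 -= -1*R0 → (0, 4, -3)  (L[2][0] := -1)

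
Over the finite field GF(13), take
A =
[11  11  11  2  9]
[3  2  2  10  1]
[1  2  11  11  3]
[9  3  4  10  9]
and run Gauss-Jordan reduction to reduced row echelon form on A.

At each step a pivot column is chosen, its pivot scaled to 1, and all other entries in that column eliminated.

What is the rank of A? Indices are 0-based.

rank = 4

pivot(0,0)=11: scale R0 → (1, 1, 1, 12, 2)
  clear (1,0): R1 −= (3)R0 → (0, 12, 12, 0, 8)
  clear (2,0): R2 −= (1)R0 → (0, 1, 10, 12, 1)
  clear (3,0): R3 −= (9)R0 → (0, 7, 8, 6, 4)
pivot(1,1)=12: scale R1 → (0, 1, 1, 0, 5)
  clear (0,1): R0 −= (1)R1 → (1, 0, 0, 12, 10)
  clear (2,1): R2 −= (1)R1 → (0, 0, 9, 12, 9)
  clear (3,1): R3 −= (7)R1 → (0, 0, 1, 6, 8)
pivot(2,2)=9: scale R2 → (0, 0, 1, 10, 1)
  clear (1,2): R1 −= (1)R2 → (0, 1, 0, 3, 4)
  clear (3,2): R3 −= (1)R2 → (0, 0, 0, 9, 7)
pivot(3,3)=9: scale R3 → (0, 0, 0, 1, 8)
  clear (0,3): R0 −= (12)R3 → (1, 0, 0, 0, 5)
  clear (1,3): R1 −= (3)R3 → (0, 1, 0, 0, 6)
  clear (2,3): R2 −= (10)R3 → (0, 0, 1, 0, 12)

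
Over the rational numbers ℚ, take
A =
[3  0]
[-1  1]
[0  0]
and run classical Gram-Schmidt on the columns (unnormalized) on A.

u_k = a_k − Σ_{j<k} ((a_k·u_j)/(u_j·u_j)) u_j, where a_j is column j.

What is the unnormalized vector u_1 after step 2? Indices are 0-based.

Step 1: u_0 = a_0 = (3, -1, 0).
Step 2: u_1 = a_1 − (-1/10)·u_0 = (3/10, 9/10, 0).

u_1 = (3/10, 9/10, 0)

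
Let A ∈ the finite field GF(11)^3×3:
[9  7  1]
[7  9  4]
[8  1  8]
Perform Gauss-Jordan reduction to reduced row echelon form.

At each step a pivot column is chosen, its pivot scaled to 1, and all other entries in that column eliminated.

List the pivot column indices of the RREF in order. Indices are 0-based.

step 1: normalize row 0 (÷9) = (1, 2, 5)
  row 1: subtract 7×row0 = (0, 6, 2)
  row 2: subtract 8×row0 = (0, 7, 1)
step 2: normalize row 1 (÷6) = (0, 1, 4)
  row 0: subtract 2×row1 = (1, 0, 8)
  row 2: subtract 7×row1 = (0, 0, 6)
step 3: normalize row 2 (÷6) = (0, 0, 1)
  row 0: subtract 8×row2 = (1, 0, 0)
  row 1: subtract 4×row2 = (0, 1, 0)

pivot columns: 0, 1, 2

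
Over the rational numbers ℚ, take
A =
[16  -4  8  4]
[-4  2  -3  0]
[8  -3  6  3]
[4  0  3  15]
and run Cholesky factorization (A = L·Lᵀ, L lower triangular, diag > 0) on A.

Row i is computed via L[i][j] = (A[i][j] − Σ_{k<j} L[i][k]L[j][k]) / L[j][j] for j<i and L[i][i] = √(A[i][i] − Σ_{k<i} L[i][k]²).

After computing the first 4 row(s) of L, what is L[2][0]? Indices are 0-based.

L[2][0] = 2

Step 1: L[0][0] = √(16) = 4.
  L[1][0] = (-4) / L[0][0] = -1.
Step 2: L[1][1] = √(1) = 1.
  L[2][0] = (8) / L[0][0] = 2.
  L[2][1] = (-1) / L[1][1] = -1.
Step 3: L[2][2] = √(1) = 1.
  L[3][0] = (4) / L[0][0] = 1.
  L[3][1] = (1) / L[1][1] = 1.
  L[3][2] = (2) / L[2][2] = 2.
Step 4: L[3][3] = √(9) = 3.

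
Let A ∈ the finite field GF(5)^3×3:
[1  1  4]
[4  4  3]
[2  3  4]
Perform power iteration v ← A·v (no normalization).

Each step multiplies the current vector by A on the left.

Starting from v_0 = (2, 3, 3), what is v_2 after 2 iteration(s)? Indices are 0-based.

v_0 = (2, 3, 3).
v_1 = A·v_0 = (2, 4, 0).
v_2 = A·v_1 = (1, 4, 1).

v_2 = (1, 4, 1)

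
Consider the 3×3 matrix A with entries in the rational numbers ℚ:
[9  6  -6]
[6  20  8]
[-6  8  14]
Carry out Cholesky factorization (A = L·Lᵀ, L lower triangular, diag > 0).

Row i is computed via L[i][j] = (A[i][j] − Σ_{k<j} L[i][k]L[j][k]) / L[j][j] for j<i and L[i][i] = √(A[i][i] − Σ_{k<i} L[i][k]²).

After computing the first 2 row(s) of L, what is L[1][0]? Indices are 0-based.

Step 1: L[0][0] = √(9) = 3.
  L[1][0] = (6) / L[0][0] = 2.
Step 2: L[1][1] = √(16) = 4.

L[1][0] = 2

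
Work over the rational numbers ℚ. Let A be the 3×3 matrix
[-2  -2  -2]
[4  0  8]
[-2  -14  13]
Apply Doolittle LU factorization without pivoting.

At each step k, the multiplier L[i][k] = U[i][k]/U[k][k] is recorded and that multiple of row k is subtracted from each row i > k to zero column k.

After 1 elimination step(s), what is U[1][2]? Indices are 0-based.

U[1][2] = 4

k=0: U[0][0]=-2
  eliminate (1,0): mult=-2, new row 1: (0, -4, 4); set L[1][0]=-2
  eliminate (2,0): mult=1, new row 2: (0, -12, 15); set L[2][0]=1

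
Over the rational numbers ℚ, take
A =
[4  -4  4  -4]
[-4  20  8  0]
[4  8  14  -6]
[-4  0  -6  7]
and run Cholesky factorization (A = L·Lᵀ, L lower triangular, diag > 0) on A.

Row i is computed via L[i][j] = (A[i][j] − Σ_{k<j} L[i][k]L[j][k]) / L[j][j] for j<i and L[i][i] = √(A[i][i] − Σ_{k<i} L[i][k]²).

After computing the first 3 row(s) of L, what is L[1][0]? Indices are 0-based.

L[1][0] = -2

Step 1: L[0][0] = √(4) = 2.
  L[1][0] = (-4) / L[0][0] = -2.
Step 2: L[1][1] = √(16) = 4.
  L[2][0] = (4) / L[0][0] = 2.
  L[2][1] = (12) / L[1][1] = 3.
Step 3: L[2][2] = √(1) = 1.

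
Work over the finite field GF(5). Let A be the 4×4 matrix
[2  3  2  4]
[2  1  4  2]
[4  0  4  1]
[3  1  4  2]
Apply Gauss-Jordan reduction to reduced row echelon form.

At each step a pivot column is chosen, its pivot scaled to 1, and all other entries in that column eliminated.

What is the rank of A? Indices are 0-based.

[1] R0 /= 2  ⇒  (1, 4, 1, 2)
     R1 -= 2·R0  ⇒  (0, 3, 2, 3)
     R2 -= 4·R0  ⇒  (0, 4, 0, 3)
     R3 -= 3·R0  ⇒  (0, 4, 1, 1)
[2] R1 /= 3  ⇒  (0, 1, 4, 1)
     R0 -= 4·R1  ⇒  (1, 0, 0, 3)
     R2 -= 4·R1  ⇒  (0, 0, 4, 4)
     R3 -= 4·R1  ⇒  (0, 0, 0, 2)
[3] R2 /= 4  ⇒  (0, 0, 1, 1)
     R1 -= 4·R2  ⇒  (0, 1, 0, 2)
[4] R3 /= 2  ⇒  (0, 0, 0, 1)
     R0 -= 3·R3  ⇒  (1, 0, 0, 0)
     R1 -= 2·R3  ⇒  (0, 1, 0, 0)
     R2 -= 1·R3  ⇒  (0, 0, 1, 0)

rank = 4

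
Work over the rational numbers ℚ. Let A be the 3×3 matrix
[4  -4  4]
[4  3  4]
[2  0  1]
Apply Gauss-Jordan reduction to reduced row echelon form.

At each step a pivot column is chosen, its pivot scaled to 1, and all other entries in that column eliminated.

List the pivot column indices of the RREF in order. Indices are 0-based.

pivot(0,0)=4: scale R0 → (1, -1, 1)
  clear (1,0): R1 −= (4)R0 → (0, 7, 0)
  clear (2,0): R2 −= (2)R0 → (0, 2, -1)
pivot(1,1)=7: scale R1 → (0, 1, 0)
  clear (0,1): R0 −= (-1)R1 → (1, 0, 1)
  clear (2,1): R2 −= (2)R1 → (0, 0, -1)
pivot(2,2)=-1: scale R2 → (0, 0, 1)
  clear (0,2): R0 −= (1)R2 → (1, 0, 0)

pivot columns: 0, 1, 2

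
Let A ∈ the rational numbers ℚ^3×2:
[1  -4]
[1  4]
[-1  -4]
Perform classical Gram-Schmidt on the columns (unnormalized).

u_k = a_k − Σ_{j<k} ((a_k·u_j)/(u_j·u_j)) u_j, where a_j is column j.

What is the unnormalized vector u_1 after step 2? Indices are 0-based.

u_1 = (-16/3, 8/3, -8/3)

Step 1: u_0 = a_0 = (1, 1, -1).
Step 2: u_1 = a_1 − (4/3)·u_0 = (-16/3, 8/3, -8/3).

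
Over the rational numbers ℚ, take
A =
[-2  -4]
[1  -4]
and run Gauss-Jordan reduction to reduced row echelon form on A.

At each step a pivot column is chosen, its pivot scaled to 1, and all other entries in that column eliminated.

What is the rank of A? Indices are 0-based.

[1] R0 /= -2  ⇒  (1, 2)
     R1 -= 1·R0  ⇒  (0, -6)
[2] R1 /= -6  ⇒  (0, 1)
     R0 -= 2·R1  ⇒  (1, 0)

rank = 2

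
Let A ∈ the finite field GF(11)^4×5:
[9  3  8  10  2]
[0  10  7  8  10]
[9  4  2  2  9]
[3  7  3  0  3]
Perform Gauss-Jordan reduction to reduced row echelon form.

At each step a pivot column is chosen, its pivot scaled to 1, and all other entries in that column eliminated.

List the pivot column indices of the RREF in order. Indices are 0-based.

[1] R0 /= 9  ⇒  (1, 4, 7, 6, 10)
     R2 -= 9·R0  ⇒  (0, 1, 5, 3, 7)
     R3 -= 3·R0  ⇒  (0, 6, 4, 4, 6)
[2] R1 /= 10  ⇒  (0, 1, 4, 3, 1)
     R0 -= 4·R1  ⇒  (1, 0, 2, 5, 6)
     R2 -= 1·R1  ⇒  (0, 0, 1, 0, 6)
     R3 -= 6·R1  ⇒  (0, 0, 2, 8, 0)
[3] R2 /= 1  ⇒  (0, 0, 1, 0, 6)
     R0 -= 2·R2  ⇒  (1, 0, 0, 5, 5)
     R1 -= 4·R2  ⇒  (0, 1, 0, 3, 10)
     R3 -= 2·R2  ⇒  (0, 0, 0, 8, 10)
[4] R3 /= 8  ⇒  (0, 0, 0, 1, 4)
     R0 -= 5·R3  ⇒  (1, 0, 0, 0, 7)
     R1 -= 3·R3  ⇒  (0, 1, 0, 0, 9)

pivot columns: 0, 1, 2, 3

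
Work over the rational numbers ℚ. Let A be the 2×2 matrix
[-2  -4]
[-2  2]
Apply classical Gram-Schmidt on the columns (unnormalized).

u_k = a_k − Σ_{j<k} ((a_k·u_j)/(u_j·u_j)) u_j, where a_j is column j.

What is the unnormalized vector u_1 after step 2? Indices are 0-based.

u_1 = (-3, 3)

Step 1: u_0 = a_0 = (-2, -2).
Step 2: u_1 = a_1 − (1/2)·u_0 = (-3, 3).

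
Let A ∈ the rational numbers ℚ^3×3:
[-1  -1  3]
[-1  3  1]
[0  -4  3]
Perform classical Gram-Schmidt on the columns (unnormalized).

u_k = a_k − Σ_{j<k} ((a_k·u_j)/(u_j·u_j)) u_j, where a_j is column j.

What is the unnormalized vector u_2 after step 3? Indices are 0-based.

Step 1: u_0 = a_0 = (-1, -1, 0).
Step 2: u_1 = a_1 − (-1)·u_0 = (-2, 2, -4).
Step 3: u_2 = a_2 − (-2)·u_0 − (-2/3)·u_1 = (-1/3, 1/3, 1/3).

u_2 = (-1/3, 1/3, 1/3)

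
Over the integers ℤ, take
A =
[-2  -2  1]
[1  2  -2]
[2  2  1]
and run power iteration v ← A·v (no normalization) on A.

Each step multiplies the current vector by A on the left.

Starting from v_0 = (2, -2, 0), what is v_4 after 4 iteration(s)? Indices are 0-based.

v_0 = (2, -2, 0).
v_1 = A·v_0 = (0, -2, 0).
v_2 = A·v_1 = (4, -4, -4).
v_3 = A·v_2 = (-4, 4, -4).
v_4 = A·v_3 = (-4, 12, -4).

v_4 = (-4, 12, -4)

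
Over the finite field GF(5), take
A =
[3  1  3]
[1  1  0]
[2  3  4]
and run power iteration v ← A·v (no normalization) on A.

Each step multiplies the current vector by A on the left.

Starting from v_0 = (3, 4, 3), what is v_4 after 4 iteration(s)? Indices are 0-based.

v_0 = (3, 4, 3).
v_1 = A·v_0 = (2, 2, 0).
v_2 = A·v_1 = (3, 4, 0).
v_3 = A·v_2 = (3, 2, 3).
v_4 = A·v_3 = (0, 0, 4).

v_4 = (0, 0, 4)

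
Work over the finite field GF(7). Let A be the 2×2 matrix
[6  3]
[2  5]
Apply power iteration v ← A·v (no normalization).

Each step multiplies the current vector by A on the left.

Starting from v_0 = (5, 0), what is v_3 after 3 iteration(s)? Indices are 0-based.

v_0 = (5, 0).
v_1 = A·v_0 = (2, 3).
v_2 = A·v_1 = (0, 5).
v_3 = A·v_2 = (1, 4).

v_3 = (1, 4)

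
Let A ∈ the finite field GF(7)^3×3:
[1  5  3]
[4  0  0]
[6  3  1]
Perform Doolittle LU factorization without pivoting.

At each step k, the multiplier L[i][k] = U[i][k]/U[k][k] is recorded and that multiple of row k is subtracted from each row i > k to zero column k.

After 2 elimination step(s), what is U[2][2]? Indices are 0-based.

k=0: U[0][0]=1
  eliminate (1,0): mult=4, new row 1: (0, 1, 2); set L[1][0]=4
  eliminate (2,0): mult=6, new row 2: (0, 1, 4); set L[2][0]=6
k=1: U[1][1]=1
  eliminate (2,1): mult=1, new row 2: (0, 0, 2); set L[2][1]=1

U[2][2] = 2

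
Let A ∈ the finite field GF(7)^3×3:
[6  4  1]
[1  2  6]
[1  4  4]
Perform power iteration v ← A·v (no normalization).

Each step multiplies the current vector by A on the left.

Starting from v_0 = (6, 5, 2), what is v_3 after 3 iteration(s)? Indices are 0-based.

v_0 = (6, 5, 2).
v_1 = A·v_0 = (2, 0, 6).
v_2 = A·v_1 = (4, 3, 5).
v_3 = A·v_2 = (6, 5, 1).

v_3 = (6, 5, 1)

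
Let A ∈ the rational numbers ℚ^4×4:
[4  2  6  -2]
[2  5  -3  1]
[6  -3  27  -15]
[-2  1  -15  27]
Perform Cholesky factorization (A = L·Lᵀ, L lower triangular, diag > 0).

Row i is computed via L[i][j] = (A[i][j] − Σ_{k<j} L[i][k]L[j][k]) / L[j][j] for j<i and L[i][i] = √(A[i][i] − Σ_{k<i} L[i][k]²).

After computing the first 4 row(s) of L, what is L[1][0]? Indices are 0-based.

L[1][0] = 1

Step 1: L[0][0] = √(4) = 2.
  L[1][0] = (2) / L[0][0] = 1.
Step 2: L[1][1] = √(4) = 2.
  L[2][0] = (6) / L[0][0] = 3.
  L[2][1] = (-6) / L[1][1] = -3.
Step 3: L[2][2] = √(9) = 3.
  L[3][0] = (-2) / L[0][0] = -1.
  L[3][1] = (2) / L[1][1] = 1.
  L[3][2] = (-9) / L[2][2] = -3.
Step 4: L[3][3] = √(16) = 4.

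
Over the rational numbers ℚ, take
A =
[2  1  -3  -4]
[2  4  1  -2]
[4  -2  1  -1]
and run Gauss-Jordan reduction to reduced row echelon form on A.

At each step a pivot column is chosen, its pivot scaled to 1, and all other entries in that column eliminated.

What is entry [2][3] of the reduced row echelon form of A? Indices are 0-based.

M[2][3] = 29/37

pivot(0,0)=2: scale R0 → (1, 1/2, -3/2, -2)
  clear (1,0): R1 −= (2)R0 → (0, 3, 4, 2)
  clear (2,0): R2 −= (4)R0 → (0, -4, 7, 7)
pivot(1,1)=3: scale R1 → (0, 1, 4/3, 2/3)
  clear (0,1): R0 −= (1/2)R1 → (1, 0, -13/6, -7/3)
  clear (2,1): R2 −= (-4)R1 → (0, 0, 37/3, 29/3)
pivot(2,2)=37/3: scale R2 → (0, 0, 1, 29/37)
  clear (0,2): R0 −= (-13/6)R2 → (1, 0, 0, -47/74)
  clear (1,2): R1 −= (4/3)R2 → (0, 1, 0, -14/37)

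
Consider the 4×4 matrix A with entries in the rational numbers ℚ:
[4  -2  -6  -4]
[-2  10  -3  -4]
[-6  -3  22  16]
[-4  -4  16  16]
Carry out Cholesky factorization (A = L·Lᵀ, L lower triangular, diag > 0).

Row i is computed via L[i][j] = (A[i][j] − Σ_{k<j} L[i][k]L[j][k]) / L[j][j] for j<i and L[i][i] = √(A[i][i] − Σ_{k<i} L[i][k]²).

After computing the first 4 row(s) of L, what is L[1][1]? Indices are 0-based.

Step 1: L[0][0] = √(4) = 2.
  L[1][0] = (-2) / L[0][0] = -1.
Step 2: L[1][1] = √(9) = 3.
  L[2][0] = (-6) / L[0][0] = -3.
  L[2][1] = (-6) / L[1][1] = -2.
Step 3: L[2][2] = √(9) = 3.
  L[3][0] = (-4) / L[0][0] = -2.
  L[3][1] = (-6) / L[1][1] = -2.
  L[3][2] = (6) / L[2][2] = 2.
Step 4: L[3][3] = √(4) = 2.

L[1][1] = 3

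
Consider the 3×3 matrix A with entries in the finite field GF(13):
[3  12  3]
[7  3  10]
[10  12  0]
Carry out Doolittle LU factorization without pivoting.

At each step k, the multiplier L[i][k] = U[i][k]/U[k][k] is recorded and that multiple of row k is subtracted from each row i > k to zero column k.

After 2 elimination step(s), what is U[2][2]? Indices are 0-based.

[col 0] pivot 3
  R1 -= 11*R0 → (0, 1, 3)  (L[1][0] := 11)
  R2 -= 12*R0 → (0, 11, 3)  (L[2][0] := 12)
[col 1] pivot 1
  R2 -= 11*R1 → (0, 0, 9)  (L[2][1] := 11)

U[2][2] = 9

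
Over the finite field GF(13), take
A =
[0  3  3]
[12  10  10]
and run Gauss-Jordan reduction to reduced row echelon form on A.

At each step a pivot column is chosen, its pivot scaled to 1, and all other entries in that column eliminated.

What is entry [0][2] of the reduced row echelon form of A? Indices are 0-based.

[1] R0 <-> R1
[1] R0 /= 12  ⇒  (1, 3, 3)
[2] R1 /= 3  ⇒  (0, 1, 1)
     R0 -= 3·R1  ⇒  (1, 0, 0)

M[0][2] = 0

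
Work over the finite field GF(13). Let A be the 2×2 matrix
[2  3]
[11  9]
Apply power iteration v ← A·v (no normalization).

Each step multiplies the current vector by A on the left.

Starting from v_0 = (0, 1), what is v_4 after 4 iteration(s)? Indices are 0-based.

v_0 = (0, 1).
v_1 = A·v_0 = (3, 9).
v_2 = A·v_1 = (7, 10).
v_3 = A·v_2 = (5, 11).
v_4 = A·v_3 = (4, 11).

v_4 = (4, 11)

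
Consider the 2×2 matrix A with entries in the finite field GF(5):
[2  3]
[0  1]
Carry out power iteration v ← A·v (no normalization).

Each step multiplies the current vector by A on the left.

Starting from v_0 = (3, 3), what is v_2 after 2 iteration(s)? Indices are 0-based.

v_0 = (3, 3).
v_1 = A·v_0 = (0, 3).
v_2 = A·v_1 = (4, 3).

v_2 = (4, 3)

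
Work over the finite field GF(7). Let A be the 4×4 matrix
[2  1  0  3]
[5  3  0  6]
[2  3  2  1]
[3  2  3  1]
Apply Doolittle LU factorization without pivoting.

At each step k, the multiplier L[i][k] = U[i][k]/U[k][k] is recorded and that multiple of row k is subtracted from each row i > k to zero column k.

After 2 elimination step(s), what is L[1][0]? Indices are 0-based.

L[1][0] = 6

Step 1: pivot at (0,0) is 2.
  row1 ← row1 − (6)·row0  ⇒  L[1][0]=6, U row1=(0, 4, 0, 2)
  row2 ← row2 − (1)·row0  ⇒  L[2][0]=1, U row2=(0, 2, 2, 5)
  row3 ← row3 − (5)·row0  ⇒  L[3][0]=5, U row3=(0, 4, 3, 0)
Step 2: pivot at (1,1) is 4.
  row2 ← row2 − (4)·row1  ⇒  L[2][1]=4, U row2=(0, 0, 2, 4)
  row3 ← row3 − (1)·row1  ⇒  L[3][1]=1, U row3=(0, 0, 3, 5)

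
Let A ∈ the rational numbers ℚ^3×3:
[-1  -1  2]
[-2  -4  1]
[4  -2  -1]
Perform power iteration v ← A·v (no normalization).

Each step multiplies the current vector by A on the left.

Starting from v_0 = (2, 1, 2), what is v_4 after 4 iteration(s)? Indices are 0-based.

v_0 = (2, 1, 2).
v_1 = A·v_0 = (1, -6, 4).
v_2 = A·v_1 = (13, 26, 12).
v_3 = A·v_2 = (-15, -118, -12).
v_4 = A·v_3 = (109, 490, 188).

v_4 = (109, 490, 188)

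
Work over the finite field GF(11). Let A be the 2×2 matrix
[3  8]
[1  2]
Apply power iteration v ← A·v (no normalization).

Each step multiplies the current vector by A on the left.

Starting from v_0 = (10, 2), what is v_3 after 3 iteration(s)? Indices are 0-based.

v_0 = (10, 2).
v_1 = A·v_0 = (2, 3).
v_2 = A·v_1 = (8, 8).
v_3 = A·v_2 = (0, 2).

v_3 = (0, 2)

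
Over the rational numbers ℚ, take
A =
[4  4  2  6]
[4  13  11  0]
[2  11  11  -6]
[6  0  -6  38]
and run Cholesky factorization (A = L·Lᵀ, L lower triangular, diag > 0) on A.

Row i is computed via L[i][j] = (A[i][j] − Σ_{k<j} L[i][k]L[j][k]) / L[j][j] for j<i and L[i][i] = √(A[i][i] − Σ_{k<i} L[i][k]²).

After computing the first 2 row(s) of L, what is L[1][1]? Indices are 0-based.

L[1][1] = 3

Step 1: L[0][0] = √(4) = 2.
  L[1][0] = (4) / L[0][0] = 2.
Step 2: L[1][1] = √(9) = 3.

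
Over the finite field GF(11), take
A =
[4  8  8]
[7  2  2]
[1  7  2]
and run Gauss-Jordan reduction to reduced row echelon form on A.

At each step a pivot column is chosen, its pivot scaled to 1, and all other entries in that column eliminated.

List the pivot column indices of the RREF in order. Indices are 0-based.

step 1: normalize row 0 (÷4) = (1, 2, 2)
  row 1: subtract 7×row0 = (0, 10, 10)
  row 2: subtract 1×row0 = (0, 5, 0)
step 2: normalize row 1 (÷10) = (0, 1, 1)
  row 0: subtract 2×row1 = (1, 0, 0)
  row 2: subtract 5×row1 = (0, 0, 6)
step 3: normalize row 2 (÷6) = (0, 0, 1)
  row 1: subtract 1×row2 = (0, 1, 0)

pivot columns: 0, 1, 2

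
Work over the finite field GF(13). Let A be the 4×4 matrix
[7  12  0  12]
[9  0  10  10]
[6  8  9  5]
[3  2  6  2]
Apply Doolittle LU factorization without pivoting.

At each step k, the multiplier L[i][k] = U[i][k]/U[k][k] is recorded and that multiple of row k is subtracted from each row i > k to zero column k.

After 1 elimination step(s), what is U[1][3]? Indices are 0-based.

U[1][3] = 2

k=0: U[0][0]=7
  eliminate (1,0): mult=5, new row 1: (0, 5, 10, 2); set L[1][0]=5
  eliminate (2,0): mult=12, new row 2: (0, 7, 9, 4); set L[2][0]=12
  eliminate (3,0): mult=6, new row 3: (0, 8, 6, 8); set L[3][0]=6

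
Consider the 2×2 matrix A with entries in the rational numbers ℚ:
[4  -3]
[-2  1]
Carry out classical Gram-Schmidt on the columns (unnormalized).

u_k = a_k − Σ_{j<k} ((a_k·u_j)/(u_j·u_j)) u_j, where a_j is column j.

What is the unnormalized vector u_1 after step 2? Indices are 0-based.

u_1 = (-1/5, -2/5)

Step 1: u_0 = a_0 = (4, -2).
Step 2: u_1 = a_1 − (-7/10)·u_0 = (-1/5, -2/5).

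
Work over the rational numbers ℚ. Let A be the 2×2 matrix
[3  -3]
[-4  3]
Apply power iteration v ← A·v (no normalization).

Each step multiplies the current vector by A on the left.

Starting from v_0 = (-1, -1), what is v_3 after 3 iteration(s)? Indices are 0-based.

v_3 = (-18, 21)

v_0 = (-1, -1).
v_1 = A·v_0 = (0, 1).
v_2 = A·v_1 = (-3, 3).
v_3 = A·v_2 = (-18, 21).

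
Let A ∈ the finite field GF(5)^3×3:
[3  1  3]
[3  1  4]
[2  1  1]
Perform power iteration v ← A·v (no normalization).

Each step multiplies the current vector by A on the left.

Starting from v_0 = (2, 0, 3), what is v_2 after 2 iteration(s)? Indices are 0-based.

v_0 = (2, 0, 3).
v_1 = A·v_0 = (0, 3, 2).
v_2 = A·v_1 = (4, 1, 0).

v_2 = (4, 1, 0)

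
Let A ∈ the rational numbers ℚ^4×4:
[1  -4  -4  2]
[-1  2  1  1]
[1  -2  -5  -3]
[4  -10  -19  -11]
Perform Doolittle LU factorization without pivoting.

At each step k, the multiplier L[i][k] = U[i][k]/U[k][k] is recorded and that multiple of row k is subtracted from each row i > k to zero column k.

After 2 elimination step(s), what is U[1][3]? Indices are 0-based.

[col 0] pivot 1
  R1 -= -1*R0 → (0, -2, -3, 3)  (L[1][0] := -1)
  R2 -= 1*R0 → (0, 2, -1, -5)  (L[2][0] := 1)
  R3 -= 4*R0 → (0, 6, -3, -19)  (L[3][0] := 4)
[col 1] pivot -2
  R2 -= -1*R1 → (0, 0, -4, -2)  (L[2][1] := -1)
  R3 -= -3*R1 → (0, 0, -12, -10)  (L[3][1] := -3)

U[1][3] = 3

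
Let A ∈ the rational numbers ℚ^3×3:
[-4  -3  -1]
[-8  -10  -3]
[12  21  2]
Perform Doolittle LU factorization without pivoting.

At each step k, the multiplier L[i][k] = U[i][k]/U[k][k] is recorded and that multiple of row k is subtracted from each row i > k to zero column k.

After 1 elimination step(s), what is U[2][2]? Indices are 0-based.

U[2][2] = -1

Step 1: pivot at (0,0) is -4.
  row1 ← row1 − (2)·row0  ⇒  L[1][0]=2, U row1=(0, -4, -1)
  row2 ← row2 − (-3)·row0  ⇒  L[2][0]=-3, U row2=(0, 12, -1)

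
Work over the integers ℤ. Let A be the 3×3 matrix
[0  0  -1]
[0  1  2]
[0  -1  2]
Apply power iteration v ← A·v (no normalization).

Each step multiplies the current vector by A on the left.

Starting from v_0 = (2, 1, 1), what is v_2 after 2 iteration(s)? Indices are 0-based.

v_0 = (2, 1, 1).
v_1 = A·v_0 = (-1, 3, 1).
v_2 = A·v_1 = (-1, 5, -1).

v_2 = (-1, 5, -1)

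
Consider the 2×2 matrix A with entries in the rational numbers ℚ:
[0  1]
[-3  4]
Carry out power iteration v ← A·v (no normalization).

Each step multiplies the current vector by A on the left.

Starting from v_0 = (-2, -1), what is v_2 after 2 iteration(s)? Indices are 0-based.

v_0 = (-2, -1).
v_1 = A·v_0 = (-1, 2).
v_2 = A·v_1 = (2, 11).

v_2 = (2, 11)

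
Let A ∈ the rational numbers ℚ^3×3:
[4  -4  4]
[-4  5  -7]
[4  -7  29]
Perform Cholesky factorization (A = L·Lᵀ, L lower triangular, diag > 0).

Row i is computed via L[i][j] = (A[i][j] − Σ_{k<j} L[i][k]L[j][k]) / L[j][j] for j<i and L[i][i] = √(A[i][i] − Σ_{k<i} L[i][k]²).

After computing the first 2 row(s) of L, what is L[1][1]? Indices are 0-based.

Step 1: L[0][0] = √(4) = 2.
  L[1][0] = (-4) / L[0][0] = -2.
Step 2: L[1][1] = √(1) = 1.

L[1][1] = 1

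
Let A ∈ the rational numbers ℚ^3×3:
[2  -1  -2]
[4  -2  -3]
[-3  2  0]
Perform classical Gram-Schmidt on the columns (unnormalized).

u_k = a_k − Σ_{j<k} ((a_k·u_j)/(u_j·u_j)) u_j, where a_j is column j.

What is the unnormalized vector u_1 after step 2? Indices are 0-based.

u_1 = (3/29, 6/29, 10/29)

Step 1: u_0 = a_0 = (2, 4, -3).
Step 2: u_1 = a_1 − (-16/29)·u_0 = (3/29, 6/29, 10/29).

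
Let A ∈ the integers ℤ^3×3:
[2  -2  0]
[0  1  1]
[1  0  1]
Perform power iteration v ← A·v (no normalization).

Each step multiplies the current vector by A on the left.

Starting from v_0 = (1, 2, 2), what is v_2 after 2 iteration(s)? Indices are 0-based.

v_2 = (-12, 7, 1)

v_0 = (1, 2, 2).
v_1 = A·v_0 = (-2, 4, 3).
v_2 = A·v_1 = (-12, 7, 1).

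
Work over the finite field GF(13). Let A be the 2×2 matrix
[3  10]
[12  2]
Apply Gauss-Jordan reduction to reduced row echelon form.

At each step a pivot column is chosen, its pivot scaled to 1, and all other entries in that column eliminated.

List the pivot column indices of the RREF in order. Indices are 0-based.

pivot columns: 0, 1

step 1: normalize row 0 (÷3) = (1, 12)
  row 1: subtract 12×row0 = (0, 1)
step 2: normalize row 1 (÷1) = (0, 1)
  row 0: subtract 12×row1 = (1, 0)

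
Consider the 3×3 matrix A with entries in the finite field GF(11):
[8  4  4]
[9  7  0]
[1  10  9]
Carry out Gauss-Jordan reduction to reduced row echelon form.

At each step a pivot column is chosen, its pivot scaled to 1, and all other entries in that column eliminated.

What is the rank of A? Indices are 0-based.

rank = 3

pivot(0,0)=8: scale R0 → (1, 6, 6)
  clear (1,0): R1 −= (9)R0 → (0, 8, 1)
  clear (2,0): R2 −= (1)R0 → (0, 4, 3)
pivot(1,1)=8: scale R1 → (0, 1, 7)
  clear (0,1): R0 −= (6)R1 → (1, 0, 8)
  clear (2,1): R2 −= (4)R1 → (0, 0, 8)
pivot(2,2)=8: scale R2 → (0, 0, 1)
  clear (0,2): R0 −= (8)R2 → (1, 0, 0)
  clear (1,2): R1 −= (7)R2 → (0, 1, 0)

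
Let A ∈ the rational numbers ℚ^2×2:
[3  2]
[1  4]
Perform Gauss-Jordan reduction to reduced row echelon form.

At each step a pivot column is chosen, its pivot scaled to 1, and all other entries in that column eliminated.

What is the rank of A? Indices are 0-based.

step 1: normalize row 0 (÷3) = (1, 2/3)
  row 1: subtract 1×row0 = (0, 10/3)
step 2: normalize row 1 (÷10/3) = (0, 1)
  row 0: subtract 2/3×row1 = (1, 0)

rank = 2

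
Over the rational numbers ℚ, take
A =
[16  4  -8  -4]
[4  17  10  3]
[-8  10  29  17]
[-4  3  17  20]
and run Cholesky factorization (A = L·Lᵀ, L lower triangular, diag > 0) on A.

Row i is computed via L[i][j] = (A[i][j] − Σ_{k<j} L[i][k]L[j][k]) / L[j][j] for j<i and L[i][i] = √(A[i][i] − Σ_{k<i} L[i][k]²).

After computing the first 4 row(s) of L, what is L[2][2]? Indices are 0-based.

Step 1: L[0][0] = √(16) = 4.
  L[1][0] = (4) / L[0][0] = 1.
Step 2: L[1][1] = √(16) = 4.
  L[2][0] = (-8) / L[0][0] = -2.
  L[2][1] = (12) / L[1][1] = 3.
Step 3: L[2][2] = √(16) = 4.
  L[3][0] = (-4) / L[0][0] = -1.
  L[3][1] = (4) / L[1][1] = 1.
  L[3][2] = (12) / L[2][2] = 3.
Step 4: L[3][3] = √(9) = 3.

L[2][2] = 4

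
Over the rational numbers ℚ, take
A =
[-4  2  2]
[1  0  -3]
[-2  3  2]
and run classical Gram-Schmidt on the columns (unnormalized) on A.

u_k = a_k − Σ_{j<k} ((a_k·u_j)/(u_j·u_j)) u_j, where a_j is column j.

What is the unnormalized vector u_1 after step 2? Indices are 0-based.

Step 1: u_0 = a_0 = (-4, 1, -2).
Step 2: u_1 = a_1 − (-2/3)·u_0 = (-2/3, 2/3, 5/3).

u_1 = (-2/3, 2/3, 5/3)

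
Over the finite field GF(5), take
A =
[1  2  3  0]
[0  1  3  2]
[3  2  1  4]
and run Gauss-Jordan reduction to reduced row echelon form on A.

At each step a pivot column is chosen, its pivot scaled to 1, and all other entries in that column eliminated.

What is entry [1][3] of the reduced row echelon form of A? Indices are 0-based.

pivot(0,0)=1: scale R0 → (1, 2, 3, 0)
  clear (2,0): R2 −= (3)R0 → (0, 1, 2, 4)
pivot(1,1)=1: scale R1 → (0, 1, 3, 2)
  clear (0,1): R0 −= (2)R1 → (1, 0, 2, 1)
  clear (2,1): R2 −= (1)R1 → (0, 0, 4, 2)
pivot(2,2)=4: scale R2 → (0, 0, 1, 3)
  clear (0,2): R0 −= (2)R2 → (1, 0, 0, 0)
  clear (1,2): R1 −= (3)R2 → (0, 1, 0, 3)

M[1][3] = 3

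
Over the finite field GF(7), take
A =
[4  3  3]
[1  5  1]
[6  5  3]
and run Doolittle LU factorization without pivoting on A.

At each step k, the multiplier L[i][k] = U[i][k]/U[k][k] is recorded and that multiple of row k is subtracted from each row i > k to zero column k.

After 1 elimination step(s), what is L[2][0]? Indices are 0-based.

L[2][0] = 5

[col 0] pivot 4
  R1 -= 2*R0 → (0, 6, 2)  (L[1][0] := 2)
  R2 -= 5*R0 → (0, 4, 2)  (L[2][0] := 5)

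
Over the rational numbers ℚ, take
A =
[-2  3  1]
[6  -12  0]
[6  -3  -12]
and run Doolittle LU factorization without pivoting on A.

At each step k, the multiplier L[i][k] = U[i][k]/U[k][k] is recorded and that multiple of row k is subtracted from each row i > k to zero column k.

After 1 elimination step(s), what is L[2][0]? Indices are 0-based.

L[2][0] = -3

Step 1: pivot at (0,0) is -2.
  row1 ← row1 − (-3)·row0  ⇒  L[1][0]=-3, U row1=(0, -3, 3)
  row2 ← row2 − (-3)·row0  ⇒  L[2][0]=-3, U row2=(0, 6, -9)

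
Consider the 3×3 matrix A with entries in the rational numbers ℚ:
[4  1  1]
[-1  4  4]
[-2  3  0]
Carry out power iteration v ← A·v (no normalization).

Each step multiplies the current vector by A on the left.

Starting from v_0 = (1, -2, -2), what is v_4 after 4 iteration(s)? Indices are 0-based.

v_4 = (-1833, -3065, -1235)

v_0 = (1, -2, -2).
v_1 = A·v_0 = (0, -17, -8).
v_2 = A·v_1 = (-25, -100, -51).
v_3 = A·v_2 = (-251, -579, -250).
v_4 = A·v_3 = (-1833, -3065, -1235).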